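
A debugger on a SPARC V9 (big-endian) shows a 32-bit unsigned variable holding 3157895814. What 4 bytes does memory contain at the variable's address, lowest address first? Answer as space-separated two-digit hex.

3157895814 in hexadecimal, padded to 32 bits, is 0xBC39AA86.
Split into bytes (most-significant first): BC 39 AA 86.
Big-endian stores the most-significant byte at the lowest address.
So the memory order matches the most-significant-first order: BC 39 AA 86.

BC 39 AA 86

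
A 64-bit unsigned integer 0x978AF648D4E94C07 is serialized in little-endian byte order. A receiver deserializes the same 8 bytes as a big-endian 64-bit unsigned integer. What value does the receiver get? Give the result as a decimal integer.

526052354461960855

Stored little-endian, the bytes at ascending addresses are 07 4C E9 D4 48 F6 8A 97.
Read back as big-endian, the last byte is least significant, giving 0x074CE9D448F68A97.
0x074CE9D448F68A97 = 526052354461960855.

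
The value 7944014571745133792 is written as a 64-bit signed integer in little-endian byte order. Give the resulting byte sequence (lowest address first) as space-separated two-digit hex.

E0 44 65 EF 29 CF 3E 6E

7944014571745133792 in hexadecimal, padded to 64 bits, is 0x6E3ECF29EF6544E0.
Split into bytes (most-significant first): 6E 3E CF 29 EF 65 44 E0.
Little-endian stores the least-significant byte at the lowest address.
So at ascending addresses the bytes are E0 44 65 EF 29 CF 3E 6E.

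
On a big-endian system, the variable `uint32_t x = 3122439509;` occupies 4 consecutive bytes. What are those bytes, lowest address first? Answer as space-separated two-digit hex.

BA 1C A5 55

3122439509 in hexadecimal, padded to 32 bits, is 0xBA1CA555.
Split into bytes (most-significant first): BA 1C A5 55.
Big-endian: lowest address holds the most-significant byte.
So the memory order matches the most-significant-first order: BA 1C A5 55.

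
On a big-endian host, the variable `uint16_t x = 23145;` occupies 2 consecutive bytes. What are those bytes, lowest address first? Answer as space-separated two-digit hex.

5A 69

23145 in hexadecimal, padded to 16 bits, is 0x5A69.
Split into bytes (most-significant first): 5A 69.
In big-endian order the high byte comes first in memory.
So the memory order matches the most-significant-first order: 5A 69.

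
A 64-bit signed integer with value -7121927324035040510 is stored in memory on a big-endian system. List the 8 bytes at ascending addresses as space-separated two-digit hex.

9D 29 D4 D5 16 BE 3B 02

Two's complement of -7121927324035040510 in 64 bits: 7121927324035040510 = 0x62D62B2AE941C4FE; invert → 0x9D29D4D516BE3B01; add 1 → 0x9D29D4D516BE3B02.
Split into bytes (most-significant first): 9D 29 D4 D5 16 BE 3B 02.
Big-endian: lowest address holds the most-significant byte.
So the memory order matches the most-significant-first order: 9D 29 D4 D5 16 BE 3B 02.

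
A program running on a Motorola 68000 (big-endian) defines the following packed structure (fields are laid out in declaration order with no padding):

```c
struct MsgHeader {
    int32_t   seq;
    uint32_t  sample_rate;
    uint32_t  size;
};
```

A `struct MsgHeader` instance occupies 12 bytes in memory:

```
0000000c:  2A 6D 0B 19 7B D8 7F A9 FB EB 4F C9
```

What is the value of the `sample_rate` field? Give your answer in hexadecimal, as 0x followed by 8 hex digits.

`sample_rate` follows `seq` (4 bytes), so it starts at byte offset 4 and occupies 4 bytes.
Bytes at offsets 4..7: 7B D8 7F A9.
Big-endian: lowest address holds the most-significant byte.
The bytes are already most-significant first: 0x7BD87FA9.

0x7BD87FA9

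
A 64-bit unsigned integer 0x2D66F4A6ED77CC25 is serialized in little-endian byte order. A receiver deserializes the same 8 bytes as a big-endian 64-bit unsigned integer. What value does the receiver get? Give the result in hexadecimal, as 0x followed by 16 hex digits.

0x25CC77EDA6F4662D

Stored little-endian, the bytes at ascending addresses are 25 CC 77 ED A6 F4 66 2D.
Read back as big-endian, the last byte is least significant, giving 0x25CC77EDA6F4662D.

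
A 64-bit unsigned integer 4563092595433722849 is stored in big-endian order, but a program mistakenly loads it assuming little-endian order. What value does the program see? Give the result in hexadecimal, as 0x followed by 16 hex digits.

0xE1D30A0C8A5C533F

4563092595433722849 in 64-bit hexadecimal is 0x3F535C8A0C0AD3E1.
Stored big-endian, the bytes at ascending addresses are 3F 53 5C 8A 0C 0A D3 E1.
Read back as little-endian, the first byte is least significant, giving 0xE1D30A0C8A5C533F.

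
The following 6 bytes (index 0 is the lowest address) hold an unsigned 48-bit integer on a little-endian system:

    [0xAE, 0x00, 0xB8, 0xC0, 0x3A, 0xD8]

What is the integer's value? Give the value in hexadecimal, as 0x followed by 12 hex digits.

Little-endian stores the least-significant byte at the lowest address.
Reassemble most-significant byte first: D8 3A C0 B8 00 AE → 0xD83AC0B800AE.

0xD83AC0B800AE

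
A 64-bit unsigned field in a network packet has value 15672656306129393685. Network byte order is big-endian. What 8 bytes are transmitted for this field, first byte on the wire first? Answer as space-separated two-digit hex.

D9 80 75 DF 85 A0 D8 15

15672656306129393685 in hexadecimal, padded to 64 bits, is 0xD98075DF85A0D815.
Split into bytes (most-significant first): D9 80 75 DF 85 A0 D8 15.
Big-endian stores the most-significant byte at the lowest address.
So the memory order matches the most-significant-first order: D9 80 75 DF 85 A0 D8 15.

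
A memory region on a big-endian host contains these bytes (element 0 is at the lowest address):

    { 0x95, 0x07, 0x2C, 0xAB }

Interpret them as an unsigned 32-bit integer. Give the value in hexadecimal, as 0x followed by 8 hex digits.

Big-endian: lowest address holds the most-significant byte.
The bytes are already most-significant first: 0x95072CAB.

0x95072CAB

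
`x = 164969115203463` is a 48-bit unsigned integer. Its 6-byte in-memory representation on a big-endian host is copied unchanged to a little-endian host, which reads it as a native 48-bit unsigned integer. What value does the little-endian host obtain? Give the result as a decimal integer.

149222244288918

164969115203463 in 48-bit hexadecimal is 0x9609DD82B787.
Stored big-endian, the bytes at ascending addresses are 96 09 DD 82 B7 87.
Read back as little-endian, the first byte is least significant, giving 0x87B782DD0996.
0x87B782DD0996 = 149222244288918.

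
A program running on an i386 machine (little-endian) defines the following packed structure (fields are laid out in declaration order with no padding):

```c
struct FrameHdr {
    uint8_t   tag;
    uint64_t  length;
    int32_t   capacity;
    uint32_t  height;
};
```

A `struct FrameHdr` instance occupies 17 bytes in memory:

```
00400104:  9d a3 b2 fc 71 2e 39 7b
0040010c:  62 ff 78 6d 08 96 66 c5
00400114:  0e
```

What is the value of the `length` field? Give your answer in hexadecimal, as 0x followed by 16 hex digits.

0x627B392E71FCB2A3

`length` follows `tag` (1 byte), so it starts at byte offset 1 and occupies 8 bytes.
Bytes at offsets 1..8: A3 B2 FC 71 2E 39 7B 62.
Little-endian stores the least-significant byte at the lowest address.
Reassemble most-significant byte first: 62 7B 39 2E 71 FC B2 A3 → 0x627B392E71FCB2A3.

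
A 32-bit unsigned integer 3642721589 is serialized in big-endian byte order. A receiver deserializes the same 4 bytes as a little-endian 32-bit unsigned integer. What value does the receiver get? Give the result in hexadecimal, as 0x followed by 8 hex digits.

3642721589 in 32-bit hexadecimal is 0xD91F8535.
Stored big-endian, the bytes at ascending addresses are D9 1F 85 35.
Read back as little-endian, the first byte is least significant, giving 0x35851FD9.

0x35851FD9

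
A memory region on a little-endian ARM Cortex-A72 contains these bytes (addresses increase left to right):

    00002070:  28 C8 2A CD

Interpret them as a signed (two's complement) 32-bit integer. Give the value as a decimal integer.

-852834264

In little-endian order the low byte comes first in memory.
Reassemble most-significant byte first: CD 2A C8 28 → 0xCD2AC828.
Top bit is set, so as a signed 32-bit value this is 0xCD2AC828 − 2^32 = -852834264.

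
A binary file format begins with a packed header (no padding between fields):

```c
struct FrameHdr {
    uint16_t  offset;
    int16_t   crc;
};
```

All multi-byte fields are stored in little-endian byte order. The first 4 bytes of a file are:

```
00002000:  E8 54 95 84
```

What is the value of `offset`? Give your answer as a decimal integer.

`offset` is the first field, at byte offset 0, occupying 2 bytes.
Bytes at offsets 0..1: E8 54.
In little-endian order the low byte comes first in memory.
Reassemble most-significant byte first: 54 E8 → 0x54E8.
0x54E8 = 21736.

21736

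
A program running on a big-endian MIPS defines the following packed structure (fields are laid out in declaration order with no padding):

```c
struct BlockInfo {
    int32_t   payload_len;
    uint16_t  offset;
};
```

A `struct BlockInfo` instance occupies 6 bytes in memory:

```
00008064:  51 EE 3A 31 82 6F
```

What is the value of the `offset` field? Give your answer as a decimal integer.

33391

`offset` follows `payload_len` (4 bytes), so it starts at byte offset 4 and occupies 2 bytes.
Bytes at offsets 4..5: 82 6F.
Big-endian stores the most-significant byte at the lowest address.
The bytes are already most-significant first: 0x826F.
0x826F = 33391.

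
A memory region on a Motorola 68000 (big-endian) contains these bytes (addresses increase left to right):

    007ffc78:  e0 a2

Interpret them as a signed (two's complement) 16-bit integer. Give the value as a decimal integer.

-8030

Big-endian stores the most-significant byte at the lowest address.
The bytes are already most-significant first: 0xE0A2.
Top bit is set, so as a signed 16-bit value this is 0xE0A2 − 2^16 = -8030.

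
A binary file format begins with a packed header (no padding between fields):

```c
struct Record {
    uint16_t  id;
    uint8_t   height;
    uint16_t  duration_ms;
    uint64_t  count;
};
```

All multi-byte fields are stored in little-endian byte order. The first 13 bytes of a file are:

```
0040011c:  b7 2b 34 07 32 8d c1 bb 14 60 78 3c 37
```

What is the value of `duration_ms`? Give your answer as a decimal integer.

12807

`duration_ms` follows `id` (2 B), `height` (1 B), so it starts at offset 2 + 1 = 3 and occupies 2 bytes.
Bytes at offsets 3..4: 07 32.
Little-endian stores the least-significant byte at the lowest address.
Reassemble most-significant byte first: 32 07 → 0x3207.
0x3207 = 12807.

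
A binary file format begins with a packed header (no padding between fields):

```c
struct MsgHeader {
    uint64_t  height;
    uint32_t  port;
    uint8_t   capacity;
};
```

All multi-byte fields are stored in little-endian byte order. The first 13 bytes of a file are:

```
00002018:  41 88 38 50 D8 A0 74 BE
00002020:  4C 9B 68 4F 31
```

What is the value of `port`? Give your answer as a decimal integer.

1332255564

`port` follows `height` (8 bytes), so it starts at byte offset 8 and occupies 4 bytes.
Bytes at offsets 8..11: 4C 9B 68 4F.
Little-endian: lowest address holds the least-significant byte.
Reassemble most-significant byte first: 4F 68 9B 4C → 0x4F689B4C.
0x4F689B4C = 1332255564.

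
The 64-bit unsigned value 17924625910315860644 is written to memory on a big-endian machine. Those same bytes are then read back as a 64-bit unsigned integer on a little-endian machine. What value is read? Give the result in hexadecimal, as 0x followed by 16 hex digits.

17924625910315860644 in 64-bit hexadecimal is 0xF8C1104BF423C2A4.
Stored big-endian, the bytes at ascending addresses are F8 C1 10 4B F4 23 C2 A4.
Read back as little-endian, the first byte is least significant, giving 0xA4C223F44B10C1F8.

0xA4C223F44B10C1F8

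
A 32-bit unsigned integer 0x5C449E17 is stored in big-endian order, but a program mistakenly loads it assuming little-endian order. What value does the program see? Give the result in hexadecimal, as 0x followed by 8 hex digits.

Stored big-endian, the bytes at ascending addresses are 5C 44 9E 17.
Read back as little-endian, the first byte is least significant, giving 0x179E445C.

0x179E445C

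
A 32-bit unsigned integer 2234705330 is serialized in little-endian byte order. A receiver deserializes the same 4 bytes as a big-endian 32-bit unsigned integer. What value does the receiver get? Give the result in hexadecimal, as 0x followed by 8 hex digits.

0xB2E53285

2234705330 in 32-bit hexadecimal is 0x8532E5B2.
Stored little-endian, the bytes at ascending addresses are B2 E5 32 85.
Read back as big-endian, the last byte is least significant, giving 0xB2E53285.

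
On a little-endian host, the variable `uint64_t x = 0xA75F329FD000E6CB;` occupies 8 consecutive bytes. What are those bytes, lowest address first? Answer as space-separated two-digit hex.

CB E6 00 D0 9F 32 5F A7

Split into bytes (most-significant first): A7 5F 32 9F D0 00 E6 CB.
Little-endian stores the least-significant byte at the lowest address.
So at ascending addresses the bytes are CB E6 00 D0 9F 32 5F A7.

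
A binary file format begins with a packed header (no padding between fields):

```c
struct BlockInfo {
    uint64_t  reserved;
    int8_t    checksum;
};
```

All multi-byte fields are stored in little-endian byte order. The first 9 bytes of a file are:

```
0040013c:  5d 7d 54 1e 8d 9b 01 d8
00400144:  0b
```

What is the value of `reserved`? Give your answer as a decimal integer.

`reserved` is the first field, at byte offset 0, occupying 8 bytes.
Bytes at offsets 0..7: 5D 7D 54 1E 8D 9B 01 D8.
In little-endian order the low byte comes first in memory.
Reassemble most-significant byte first: D8 01 9B 8D 1E 54 7D 5D → 0xD8019B8D1E547D5D.
0xD8019B8D1E547D5D = 15564892817570692445.

15564892817570692445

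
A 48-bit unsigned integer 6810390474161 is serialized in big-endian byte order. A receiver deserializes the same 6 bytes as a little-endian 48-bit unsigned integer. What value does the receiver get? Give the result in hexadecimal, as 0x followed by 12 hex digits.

6810390474161 in 48-bit hexadecimal is 0x0631AAE7ADB1.
Stored big-endian, the bytes at ascending addresses are 06 31 AA E7 AD B1.
Read back as little-endian, the first byte is least significant, giving 0xB1ADE7AA3106.

0xB1ADE7AA3106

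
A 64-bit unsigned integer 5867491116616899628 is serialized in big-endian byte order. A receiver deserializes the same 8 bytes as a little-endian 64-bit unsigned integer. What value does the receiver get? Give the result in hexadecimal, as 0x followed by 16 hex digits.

5867491116616899628 in 64-bit hexadecimal is 0x516D841550B5DC2C.
Stored big-endian, the bytes at ascending addresses are 51 6D 84 15 50 B5 DC 2C.
Read back as little-endian, the first byte is least significant, giving 0x2CDCB55015846D51.

0x2CDCB55015846D51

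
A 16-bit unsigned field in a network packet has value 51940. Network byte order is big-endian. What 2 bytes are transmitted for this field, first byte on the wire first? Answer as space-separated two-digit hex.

51940 in hexadecimal, padded to 16 bits, is 0xCAE4.
Split into bytes (most-significant first): CA E4.
Big-endian stores the most-significant byte at the lowest address.
So the memory order matches the most-significant-first order: CA E4.

CA E4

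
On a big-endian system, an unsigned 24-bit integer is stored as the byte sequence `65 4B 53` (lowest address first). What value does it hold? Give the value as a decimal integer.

6638419

Big-endian: lowest address holds the most-significant byte.
The bytes are already most-significant first: 0x654B53.
0x654B53 = 6638419.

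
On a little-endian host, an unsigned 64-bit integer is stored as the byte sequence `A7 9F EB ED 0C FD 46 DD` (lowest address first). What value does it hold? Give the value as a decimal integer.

Little-endian: lowest address holds the least-significant byte.
Reassemble most-significant byte first: DD 46 FD 0C ED EB 9F A7 → 0xDD46FD0CEDEB9FA7.
0xDD46FD0CEDEB9FA7 = 15944709762724896679.

15944709762724896679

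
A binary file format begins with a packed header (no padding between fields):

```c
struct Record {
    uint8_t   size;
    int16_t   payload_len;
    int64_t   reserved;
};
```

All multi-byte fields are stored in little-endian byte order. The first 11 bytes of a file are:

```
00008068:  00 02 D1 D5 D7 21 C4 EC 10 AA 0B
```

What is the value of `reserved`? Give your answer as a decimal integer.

`reserved` follows `size` (1 B), `payload_len` (2 B), so it starts at offset 1 + 2 = 3 and occupies 8 bytes.
Bytes at offsets 3..10: D5 D7 21 C4 EC 10 AA 0B.
Little-endian stores the least-significant byte at the lowest address.
Reassemble most-significant byte first: 0B AA 10 EC C4 21 D7 D5 → 0x0BAA10ECC421D7D5.
0x0BAA10ECC421D7D5 = 840502889546897365.

840502889546897365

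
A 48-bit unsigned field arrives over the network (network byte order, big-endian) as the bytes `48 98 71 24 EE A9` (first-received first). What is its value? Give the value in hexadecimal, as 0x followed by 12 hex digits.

0x48987124EEA9

Big-endian stores the most-significant byte at the lowest address.
The bytes are already most-significant first: 0x48987124EEA9.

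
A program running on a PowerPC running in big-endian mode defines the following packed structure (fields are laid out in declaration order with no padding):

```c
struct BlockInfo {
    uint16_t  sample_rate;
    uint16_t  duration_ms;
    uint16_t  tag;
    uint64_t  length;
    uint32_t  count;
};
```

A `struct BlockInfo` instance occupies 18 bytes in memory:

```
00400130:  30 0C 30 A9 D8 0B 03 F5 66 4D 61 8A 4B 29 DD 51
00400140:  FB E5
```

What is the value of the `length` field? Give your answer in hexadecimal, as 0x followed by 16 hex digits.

`length` follows `sample_rate` (2 B), `duration_ms` (2 B), `tag` (2 B), so it starts at offset 2 + 2 + 2 = 6 and occupies 8 bytes.
Bytes at offsets 6..13: 03 F5 66 4D 61 8A 4B 29.
In big-endian order the high byte comes first in memory.
The bytes are already most-significant first: 0x03F5664D618A4B29.

0x03F5664D618A4B29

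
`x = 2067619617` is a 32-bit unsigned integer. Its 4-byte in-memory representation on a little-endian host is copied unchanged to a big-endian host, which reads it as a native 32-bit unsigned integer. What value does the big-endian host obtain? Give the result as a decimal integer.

2067619617 in 32-bit hexadecimal is 0x7B3D5F21.
Stored little-endian, the bytes at ascending addresses are 21 5F 3D 7B.
Read back as big-endian, the last byte is least significant, giving 0x215F3D7B.
0x215F3D7B = 559889787.

559889787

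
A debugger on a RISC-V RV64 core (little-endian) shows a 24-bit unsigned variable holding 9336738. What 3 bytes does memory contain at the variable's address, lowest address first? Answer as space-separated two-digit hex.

9336738 in hexadecimal, padded to 24 bits, is 0x8E77A2.
Split into bytes (most-significant first): 8E 77 A2.
In little-endian order the low byte comes first in memory.
So at ascending addresses the bytes are A2 77 8E.

A2 77 8E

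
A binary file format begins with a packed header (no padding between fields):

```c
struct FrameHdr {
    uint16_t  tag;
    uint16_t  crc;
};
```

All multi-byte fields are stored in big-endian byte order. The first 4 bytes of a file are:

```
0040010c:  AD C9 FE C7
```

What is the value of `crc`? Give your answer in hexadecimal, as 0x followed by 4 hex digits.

0xFEC7

`crc` follows `tag` (2 bytes), so it starts at byte offset 2 and occupies 2 bytes.
Bytes at offsets 2..3: FE C7.
In big-endian order the high byte comes first in memory.
The bytes are already most-significant first: 0xFEC7.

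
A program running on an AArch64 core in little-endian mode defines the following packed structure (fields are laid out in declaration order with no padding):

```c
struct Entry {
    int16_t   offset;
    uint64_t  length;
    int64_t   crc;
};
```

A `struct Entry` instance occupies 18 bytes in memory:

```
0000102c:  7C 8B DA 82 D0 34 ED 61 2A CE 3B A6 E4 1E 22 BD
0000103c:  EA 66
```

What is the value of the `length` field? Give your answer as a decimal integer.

14855793992256226010

`length` follows `offset` (2 bytes), so it starts at byte offset 2 and occupies 8 bytes.
Bytes at offsets 2..9: DA 82 D0 34 ED 61 2A CE.
In little-endian order the low byte comes first in memory.
Reassemble most-significant byte first: CE 2A 61 ED 34 D0 82 DA → 0xCE2A61ED34D082DA.
0xCE2A61ED34D082DA = 14855793992256226010.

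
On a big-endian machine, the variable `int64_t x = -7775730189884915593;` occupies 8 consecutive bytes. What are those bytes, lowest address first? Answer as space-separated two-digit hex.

94 17 0E 97 02 A1 00 77

Two's complement of -7775730189884915593 in 64 bits: 7775730189884915593 = 0x6BE8F168FD5EFF89; invert → 0x94170E9702A10076; add 1 → 0x94170E9702A10077.
Split into bytes (most-significant first): 94 17 0E 97 02 A1 00 77.
Big-endian stores the most-significant byte at the lowest address.
So the memory order matches the most-significant-first order: 94 17 0E 97 02 A1 00 77.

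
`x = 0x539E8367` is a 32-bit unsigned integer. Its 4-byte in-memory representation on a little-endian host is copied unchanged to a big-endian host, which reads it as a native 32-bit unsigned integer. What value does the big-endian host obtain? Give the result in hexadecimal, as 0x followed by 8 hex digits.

0x67839E53

Stored little-endian, the bytes at ascending addresses are 67 83 9E 53.
Read back as big-endian, the last byte is least significant, giving 0x67839E53.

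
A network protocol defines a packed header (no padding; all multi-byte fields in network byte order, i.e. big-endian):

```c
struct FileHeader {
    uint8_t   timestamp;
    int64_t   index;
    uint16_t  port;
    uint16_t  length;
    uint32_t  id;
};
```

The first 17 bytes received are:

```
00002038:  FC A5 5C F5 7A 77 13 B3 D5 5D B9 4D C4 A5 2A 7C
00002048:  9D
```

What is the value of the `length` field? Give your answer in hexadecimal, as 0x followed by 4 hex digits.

0x4DC4

`length` follows `timestamp` (1 B), `index` (8 B), `port` (2 B), so it starts at offset 1 + 8 + 2 = 11 and occupies 2 bytes.
Bytes at offsets 11..12: 4D C4.
Big-endian stores the most-significant byte at the lowest address.
The bytes are already most-significant first: 0x4DC4.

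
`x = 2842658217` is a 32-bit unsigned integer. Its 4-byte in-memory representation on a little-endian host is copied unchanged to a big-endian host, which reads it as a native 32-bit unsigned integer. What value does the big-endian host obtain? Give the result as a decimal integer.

2842658217 in 32-bit hexadecimal is 0xA96F85A9.
Stored little-endian, the bytes at ascending addresses are A9 85 6F A9.
Read back as big-endian, the last byte is least significant, giving 0xA9856FA9.
0xA9856FA9 = 2844094377.

2844094377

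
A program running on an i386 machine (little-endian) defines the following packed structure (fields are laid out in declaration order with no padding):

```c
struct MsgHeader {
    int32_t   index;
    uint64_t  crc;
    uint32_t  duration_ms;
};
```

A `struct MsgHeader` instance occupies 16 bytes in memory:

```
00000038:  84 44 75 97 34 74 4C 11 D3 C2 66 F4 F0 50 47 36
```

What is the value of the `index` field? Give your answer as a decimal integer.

-1753922428

`index` is the first field, at byte offset 0, occupying 4 bytes.
Bytes at offsets 0..3: 84 44 75 97.
In little-endian order the low byte comes first in memory.
Reassemble most-significant byte first: 97 75 44 84 → 0x97754484.
Top bit is set, so as a signed 32-bit value this is 0x97754484 − 2^32 = -1753922428.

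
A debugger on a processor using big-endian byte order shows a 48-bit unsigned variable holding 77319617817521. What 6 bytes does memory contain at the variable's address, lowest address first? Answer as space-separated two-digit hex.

46 52 60 5A AB B1

77319617817521 in hexadecimal, padded to 48 bits, is 0x4652605AABB1.
Split into bytes (most-significant first): 46 52 60 5A AB B1.
In big-endian order the high byte comes first in memory.
So the memory order matches the most-significant-first order: 46 52 60 5A AB B1.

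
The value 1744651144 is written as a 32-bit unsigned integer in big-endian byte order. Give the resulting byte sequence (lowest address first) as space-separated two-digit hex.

67 FD 43 88

1744651144 in hexadecimal, padded to 32 bits, is 0x67FD4388.
Split into bytes (most-significant first): 67 FD 43 88.
Big-endian: lowest address holds the most-significant byte.
So the memory order matches the most-significant-first order: 67 FD 43 88.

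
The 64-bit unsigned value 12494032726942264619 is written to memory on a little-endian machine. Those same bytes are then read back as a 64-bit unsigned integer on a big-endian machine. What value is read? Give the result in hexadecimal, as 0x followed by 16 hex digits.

0x2BAD7FA591B863AD

12494032726942264619 in 64-bit hexadecimal is 0xAD63B891A57FAD2B.
Stored little-endian, the bytes at ascending addresses are 2B AD 7F A5 91 B8 63 AD.
Read back as big-endian, the last byte is least significant, giving 0x2BAD7FA591B863AD.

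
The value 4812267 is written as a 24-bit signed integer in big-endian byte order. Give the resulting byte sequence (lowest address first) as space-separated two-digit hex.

49 6D EB

4812267 in hexadecimal, padded to 24 bits, is 0x496DEB.
Split into bytes (most-significant first): 49 6D EB.
Big-endian: lowest address holds the most-significant byte.
So the memory order matches the most-significant-first order: 49 6D EB.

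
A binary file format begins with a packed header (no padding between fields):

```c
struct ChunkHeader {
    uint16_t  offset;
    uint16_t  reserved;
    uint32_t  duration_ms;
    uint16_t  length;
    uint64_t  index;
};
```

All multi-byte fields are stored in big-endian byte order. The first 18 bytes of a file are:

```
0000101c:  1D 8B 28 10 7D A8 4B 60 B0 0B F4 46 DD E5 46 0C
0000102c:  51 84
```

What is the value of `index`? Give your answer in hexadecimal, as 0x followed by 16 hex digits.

0xF446DDE5460C5184

`index` follows `offset` (2 B), `reserved` (2 B), `duration_ms` (4 B), `length` (2 B), so it starts at offset 2 + 2 + 4 + 2 = 10 and occupies 8 bytes.
Bytes at offsets 10..17: F4 46 DD E5 46 0C 51 84.
Big-endian: lowest address holds the most-significant byte.
The bytes are already most-significant first: 0xF446DDE5460C5184.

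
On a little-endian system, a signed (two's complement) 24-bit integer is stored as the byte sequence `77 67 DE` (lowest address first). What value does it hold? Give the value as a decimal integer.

-2201737

Little-endian: lowest address holds the least-significant byte.
Reassemble most-significant byte first: DE 67 77 → 0xDE6777.
Top bit is set, so as a signed 24-bit value this is 0xDE6777 − 2^24 = -2201737.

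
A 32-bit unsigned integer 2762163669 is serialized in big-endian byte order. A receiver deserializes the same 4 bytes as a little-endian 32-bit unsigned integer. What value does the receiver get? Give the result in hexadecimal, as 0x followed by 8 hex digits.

0xD545A3A4

2762163669 in 32-bit hexadecimal is 0xA4A345D5.
Stored big-endian, the bytes at ascending addresses are A4 A3 45 D5.
Read back as little-endian, the first byte is least significant, giving 0xD545A3A4.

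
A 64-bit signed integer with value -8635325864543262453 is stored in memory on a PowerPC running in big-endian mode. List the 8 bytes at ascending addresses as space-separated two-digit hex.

Two's complement of -8635325864543262453 in 64 bits: 8635325864543262453 = 0x77D6D71F33D816F5; invert → 0x882928E0CC27E90A; add 1 → 0x882928E0CC27E90B.
Split into bytes (most-significant first): 88 29 28 E0 CC 27 E9 0B.
Big-endian: lowest address holds the most-significant byte.
So the memory order matches the most-significant-first order: 88 29 28 E0 CC 27 E9 0B.

88 29 28 E0 CC 27 E9 0B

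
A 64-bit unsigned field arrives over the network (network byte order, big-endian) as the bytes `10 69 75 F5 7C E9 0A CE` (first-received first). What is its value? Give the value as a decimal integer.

Big-endian stores the most-significant byte at the lowest address.
The bytes are already most-significant first: 0x106975F57CE90ACE.
0x106975F57CE90ACE = 1182606074384550606.

1182606074384550606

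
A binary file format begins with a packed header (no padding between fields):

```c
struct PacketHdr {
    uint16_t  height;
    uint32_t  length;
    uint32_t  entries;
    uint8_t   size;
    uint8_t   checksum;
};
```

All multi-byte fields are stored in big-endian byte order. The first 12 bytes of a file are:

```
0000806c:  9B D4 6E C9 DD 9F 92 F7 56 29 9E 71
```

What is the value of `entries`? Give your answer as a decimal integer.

`entries` follows `height` (2 B), `length` (4 B), so it starts at offset 2 + 4 = 6 and occupies 4 bytes.
Bytes at offsets 6..9: 92 F7 56 29.
Big-endian: lowest address holds the most-significant byte.
The bytes are already most-significant first: 0x92F75629.
0x92F75629 = 2465682985.

2465682985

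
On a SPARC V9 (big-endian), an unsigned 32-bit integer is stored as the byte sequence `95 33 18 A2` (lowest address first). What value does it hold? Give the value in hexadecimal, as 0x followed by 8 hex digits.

Big-endian: lowest address holds the most-significant byte.
The bytes are already most-significant first: 0x953318A2.

0x953318A2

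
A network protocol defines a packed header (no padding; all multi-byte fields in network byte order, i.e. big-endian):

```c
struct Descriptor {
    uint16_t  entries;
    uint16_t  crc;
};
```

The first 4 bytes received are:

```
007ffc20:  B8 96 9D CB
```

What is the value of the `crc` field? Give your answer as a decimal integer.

`crc` follows `entries` (2 bytes), so it starts at byte offset 2 and occupies 2 bytes.
Bytes at offsets 2..3: 9D CB.
In big-endian order the high byte comes first in memory.
The bytes are already most-significant first: 0x9DCB.
0x9DCB = 40395.

40395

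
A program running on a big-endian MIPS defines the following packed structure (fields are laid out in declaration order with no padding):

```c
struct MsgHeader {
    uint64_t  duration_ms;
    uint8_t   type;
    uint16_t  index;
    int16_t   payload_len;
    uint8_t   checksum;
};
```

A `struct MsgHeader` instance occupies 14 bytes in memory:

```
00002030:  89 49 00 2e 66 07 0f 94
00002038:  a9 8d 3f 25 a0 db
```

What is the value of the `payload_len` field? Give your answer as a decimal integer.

9632

`payload_len` follows `duration_ms` (8 B), `type` (1 B), `index` (2 B), so it starts at offset 8 + 1 + 2 = 11 and occupies 2 bytes.
Bytes at offsets 11..12: 25 A0.
Big-endian: lowest address holds the most-significant byte.
The bytes are already most-significant first: 0x25A0.
0x25A0 = 9632.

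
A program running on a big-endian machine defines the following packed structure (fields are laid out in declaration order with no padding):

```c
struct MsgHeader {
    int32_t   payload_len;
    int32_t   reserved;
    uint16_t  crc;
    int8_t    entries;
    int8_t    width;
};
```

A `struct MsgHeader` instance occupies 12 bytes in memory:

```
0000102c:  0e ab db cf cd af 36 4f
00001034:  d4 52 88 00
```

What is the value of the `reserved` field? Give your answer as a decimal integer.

-844155313

`reserved` follows `payload_len` (4 bytes), so it starts at byte offset 4 and occupies 4 bytes.
Bytes at offsets 4..7: CD AF 36 4F.
In big-endian order the high byte comes first in memory.
The bytes are already most-significant first: 0xCDAF364F.
Top bit is set, so as a signed 32-bit value this is 0xCDAF364F − 2^32 = -844155313.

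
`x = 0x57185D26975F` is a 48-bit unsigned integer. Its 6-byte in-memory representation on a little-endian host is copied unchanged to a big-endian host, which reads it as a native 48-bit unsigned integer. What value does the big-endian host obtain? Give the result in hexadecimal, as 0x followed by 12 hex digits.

Stored little-endian, the bytes at ascending addresses are 5F 97 26 5D 18 57.
Read back as big-endian, the last byte is least significant, giving 0x5F97265D1857.

0x5F97265D1857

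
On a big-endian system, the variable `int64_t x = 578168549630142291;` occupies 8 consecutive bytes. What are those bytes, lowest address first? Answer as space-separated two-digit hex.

08 06 11 3B 8D 01 E7 53

578168549630142291 in hexadecimal, padded to 64 bits, is 0x0806113B8D01E753.
Split into bytes (most-significant first): 08 06 11 3B 8D 01 E7 53.
Big-endian stores the most-significant byte at the lowest address.
So the memory order matches the most-significant-first order: 08 06 11 3B 8D 01 E7 53.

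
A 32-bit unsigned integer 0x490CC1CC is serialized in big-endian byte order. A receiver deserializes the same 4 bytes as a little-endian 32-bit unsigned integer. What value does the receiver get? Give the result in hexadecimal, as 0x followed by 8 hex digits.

Stored big-endian, the bytes at ascending addresses are 49 0C C1 CC.
Read back as little-endian, the first byte is least significant, giving 0xCCC10C49.

0xCCC10C49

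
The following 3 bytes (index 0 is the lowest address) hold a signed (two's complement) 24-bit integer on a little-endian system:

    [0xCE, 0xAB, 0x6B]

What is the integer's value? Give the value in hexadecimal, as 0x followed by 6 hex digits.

0x6BABCE

Little-endian stores the least-significant byte at the lowest address.
Reassemble most-significant byte first: 6B AB CE → 0x6BABCE.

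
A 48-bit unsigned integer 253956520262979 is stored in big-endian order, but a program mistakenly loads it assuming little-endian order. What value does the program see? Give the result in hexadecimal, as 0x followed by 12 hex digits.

0x43BD2DDCF8E6

253956520262979 in 48-bit hexadecimal is 0xE6F8DC2DBD43.
Stored big-endian, the bytes at ascending addresses are E6 F8 DC 2D BD 43.
Read back as little-endian, the first byte is least significant, giving 0x43BD2DDCF8E6.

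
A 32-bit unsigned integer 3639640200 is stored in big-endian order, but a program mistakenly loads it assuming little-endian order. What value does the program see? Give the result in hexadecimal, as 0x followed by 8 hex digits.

3639640200 in 32-bit hexadecimal is 0xD8F08088.
Stored big-endian, the bytes at ascending addresses are D8 F0 80 88.
Read back as little-endian, the first byte is least significant, giving 0x8880F0D8.

0x8880F0D8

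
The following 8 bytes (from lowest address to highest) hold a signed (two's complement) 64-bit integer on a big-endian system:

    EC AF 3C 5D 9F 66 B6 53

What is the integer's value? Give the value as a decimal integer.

Big-endian stores the most-significant byte at the lowest address.
The bytes are already most-significant first: 0xECAF3C5D9F66B653.
Top bit is set, so as a signed 64-bit value this is 0xECAF3C5D9F66B653 − 2^64 = -1391827387030260141.

-1391827387030260141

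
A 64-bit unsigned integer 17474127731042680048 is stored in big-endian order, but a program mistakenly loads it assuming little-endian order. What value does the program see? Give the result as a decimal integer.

17364923487471436018

17474127731042680048 in 64-bit hexadecimal is 0xF2809296E899FCF0.
Stored big-endian, the bytes at ascending addresses are F2 80 92 96 E8 99 FC F0.
Read back as little-endian, the first byte is least significant, giving 0xF0FC99E8969280F2.
0xF0FC99E8969280F2 = 17364923487471436018.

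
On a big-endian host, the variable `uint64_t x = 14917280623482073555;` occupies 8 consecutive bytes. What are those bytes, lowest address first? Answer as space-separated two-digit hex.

CF 04 D3 B1 21 77 71 D3

14917280623482073555 in hexadecimal, padded to 64 bits, is 0xCF04D3B1217771D3.
Split into bytes (most-significant first): CF 04 D3 B1 21 77 71 D3.
In big-endian order the high byte comes first in memory.
So the memory order matches the most-significant-first order: CF 04 D3 B1 21 77 71 D3.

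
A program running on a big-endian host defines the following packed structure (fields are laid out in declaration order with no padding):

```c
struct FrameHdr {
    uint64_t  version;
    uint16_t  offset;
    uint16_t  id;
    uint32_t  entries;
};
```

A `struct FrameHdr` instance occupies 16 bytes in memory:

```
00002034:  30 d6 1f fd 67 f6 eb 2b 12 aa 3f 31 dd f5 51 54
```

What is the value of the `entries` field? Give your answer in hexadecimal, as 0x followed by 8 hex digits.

0xDDF55154

`entries` follows `version` (8 B), `offset` (2 B), `id` (2 B), so it starts at offset 8 + 2 + 2 = 12 and occupies 4 bytes.
Bytes at offsets 12..15: DD F5 51 54.
Big-endian: lowest address holds the most-significant byte.
The bytes are already most-significant first: 0xDDF55154.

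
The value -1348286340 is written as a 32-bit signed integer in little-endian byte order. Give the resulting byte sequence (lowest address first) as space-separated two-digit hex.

7C C8 A2 AF

Two's complement of -1348286340 in 32 bits: 1348286340 = 0x505D3784; invert → 0xAFA2C87B; add 1 → 0xAFA2C87C.
Split into bytes (most-significant first): AF A2 C8 7C.
Little-endian: lowest address holds the least-significant byte.
So at ascending addresses the bytes are 7C C8 A2 AF.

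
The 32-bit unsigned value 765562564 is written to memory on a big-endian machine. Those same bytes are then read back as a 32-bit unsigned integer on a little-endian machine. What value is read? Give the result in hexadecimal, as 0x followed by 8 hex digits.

0xC48EA12D

765562564 in 32-bit hexadecimal is 0x2DA18EC4.
Stored big-endian, the bytes at ascending addresses are 2D A1 8E C4.
Read back as little-endian, the first byte is least significant, giving 0xC48EA12D.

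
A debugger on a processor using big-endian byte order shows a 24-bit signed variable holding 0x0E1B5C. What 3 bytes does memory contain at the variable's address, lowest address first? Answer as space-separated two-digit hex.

Split into bytes (most-significant first): 0E 1B 5C.
Big-endian stores the most-significant byte at the lowest address.
So the memory order matches the most-significant-first order: 0E 1B 5C.

0E 1B 5C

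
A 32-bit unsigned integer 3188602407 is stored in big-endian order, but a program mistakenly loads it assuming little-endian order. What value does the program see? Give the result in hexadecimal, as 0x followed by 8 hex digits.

0x27360EBE

3188602407 in 32-bit hexadecimal is 0xBE0E3627.
Stored big-endian, the bytes at ascending addresses are BE 0E 36 27.
Read back as little-endian, the first byte is least significant, giving 0x27360EBE.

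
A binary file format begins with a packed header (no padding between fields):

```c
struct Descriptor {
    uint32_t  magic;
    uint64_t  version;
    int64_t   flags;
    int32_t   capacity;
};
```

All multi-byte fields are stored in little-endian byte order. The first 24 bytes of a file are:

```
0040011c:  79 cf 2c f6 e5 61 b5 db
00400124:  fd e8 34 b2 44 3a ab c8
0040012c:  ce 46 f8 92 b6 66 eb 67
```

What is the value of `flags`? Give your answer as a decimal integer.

-7856451696003958204

`flags` follows `magic` (4 B), `version` (8 B), so it starts at offset 4 + 8 = 12 and occupies 8 bytes.
Bytes at offsets 12..19: 44 3A AB C8 CE 46 F8 92.
In little-endian order the low byte comes first in memory.
Reassemble most-significant byte first: 92 F8 46 CE C8 AB 3A 44 → 0x92F846CEC8AB3A44.
Top bit is set, so as a signed 64-bit value this is 0x92F846CEC8AB3A44 − 2^64 = -7856451696003958204.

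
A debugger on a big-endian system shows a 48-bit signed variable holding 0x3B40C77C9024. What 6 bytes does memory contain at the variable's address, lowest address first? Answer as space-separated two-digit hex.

Split into bytes (most-significant first): 3B 40 C7 7C 90 24.
Big-endian: lowest address holds the most-significant byte.
So the memory order matches the most-significant-first order: 3B 40 C7 7C 90 24.

3B 40 C7 7C 90 24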